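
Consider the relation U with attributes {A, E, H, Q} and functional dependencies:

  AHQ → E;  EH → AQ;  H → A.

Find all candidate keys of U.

(E, H); (H, Q)

Attribute H never appears on the right-hand side of any dependency, so H must belong to every candidate key.
{H}⁺ = {A, H}, which is not all of the schema, so we must add further attributes.
{E, H}⁺: EH→AQ adds A, Q → {A, E, H, Q}. Minimal: {H}⁺ = {A, H}; {E}⁺ = {E} — none reach the full schema.
{H, Q}⁺: H→A adds A; AHQ→E adds E → {A, E, H, Q}. Minimal: {Q}⁺ = {Q}; {H}⁺ = {A, H} — none reach the full schema.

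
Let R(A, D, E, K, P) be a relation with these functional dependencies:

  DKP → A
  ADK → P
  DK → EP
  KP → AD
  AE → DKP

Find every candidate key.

{A, E}⁺: AE→DKP adds D, K, P → {A, D, E, K, P}.
{D, K}⁺: DK→EP adds E, P; KP→AD adds A → {A, D, E, K, P}.
{K, P}⁺: KP→AD adds A, D; DK→EP adds E → {A, D, E, K, P}.

(A, E), (D, K), (K, P)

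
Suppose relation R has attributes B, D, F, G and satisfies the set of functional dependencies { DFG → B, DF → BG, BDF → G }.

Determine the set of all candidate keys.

Attributes D, F never appear on any right-hand side, so every candidate key must contain {D, F}.
{D, F}⁺ = {B, D, F, G}, which is all of the schema, so {D, F} is the only candidate key.

DF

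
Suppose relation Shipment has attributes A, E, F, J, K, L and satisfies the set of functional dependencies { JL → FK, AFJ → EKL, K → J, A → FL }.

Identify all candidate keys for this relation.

{A, J}, {A, K}

Attribute A never appears on the right-hand side of any dependency, so A must belong to every candidate key.
{A}⁺ = {A, F, L}, which is not all of the schema, so we must add further attributes.
{A, J}⁺: A→FL adds F, L; JL→FK adds K; AFJ→EKL adds E → {A, E, F, J, K, L}. Minimal: {J}⁺ = {J}; {A}⁺ = {A, F, L} — none reach the full schema.
{A, K}⁺: K→J adds J; A→FL adds F, L; AFJ→EKL adds E → {A, E, F, J, K, L}. Minimal: {K}⁺ = {J, K}; {A}⁺ = {A, F, L} — none reach the full schema.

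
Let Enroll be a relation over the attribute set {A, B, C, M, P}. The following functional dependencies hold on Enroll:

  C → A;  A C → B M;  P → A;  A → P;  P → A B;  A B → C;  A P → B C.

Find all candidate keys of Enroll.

A, C, P

{A}⁺: A→P adds P; P→AB adds B; AB→C adds C; AC→BM adds M → {A, B, C, M, P}.
{C}⁺: C→A adds A; AC→BM adds B, M; A→P adds P → {A, B, C, M, P}.
{P}⁺: P→A adds A; P→AB adds B; AB→C adds C; AC→BM adds M → {A, B, C, M, P}.
Any other superkey contains one of these as a subset, so there are no further candidate keys.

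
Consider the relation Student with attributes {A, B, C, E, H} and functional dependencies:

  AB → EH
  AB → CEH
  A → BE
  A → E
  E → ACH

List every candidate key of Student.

A, E

{A}⁺: A→BE adds B, E; E→ACH adds C, H → {A, B, C, E, H}.
{E}⁺: E→ACH adds A, C, H; A→BE adds B → {A, B, C, E, H}.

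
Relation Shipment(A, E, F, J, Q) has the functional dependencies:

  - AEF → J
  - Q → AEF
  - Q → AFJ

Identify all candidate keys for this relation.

{Q}

Attribute Q never appears on the right-hand side of any dependency, so Q must belong to every candidate key.
{Q}⁺ = {A, E, F, J, Q}, which is all of the schema, so {Q} is the only candidate key.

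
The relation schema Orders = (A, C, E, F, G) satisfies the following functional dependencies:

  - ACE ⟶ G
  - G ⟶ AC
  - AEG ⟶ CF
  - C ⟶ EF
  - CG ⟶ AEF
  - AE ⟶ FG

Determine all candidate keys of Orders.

{G}, {A, C}, {A, E}

{G}⁺: G→AC adds A, C; C→EF adds E, F → {A, C, E, F, G}.
{A, C}⁺: C→EF adds E, F; AE→FG adds G → {A, C, E, F, G}.
{A, E}⁺: AE→FG adds F, G; G→AC adds C → {A, C, E, F, G}.
Any other superkey contains one of these as a subset, so there are no further candidate keys.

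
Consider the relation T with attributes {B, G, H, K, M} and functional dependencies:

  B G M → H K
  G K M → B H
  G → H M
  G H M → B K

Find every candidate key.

{G}

Attribute G never appears on the right-hand side of any dependency, so G must belong to every candidate key.
{G}⁺ = {B, G, H, K, M}, which is all of the schema, so {G} is the only candidate key.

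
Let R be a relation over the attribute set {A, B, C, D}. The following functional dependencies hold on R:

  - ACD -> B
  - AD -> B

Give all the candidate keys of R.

{A, C, D}

Attributes A, C, D never appear on any right-hand side, so every candidate key must contain {A, C, D}.
{A, C, D}⁺ = {A, B, C, D}, which is all of the schema, so {A, C, D} is the only candidate key.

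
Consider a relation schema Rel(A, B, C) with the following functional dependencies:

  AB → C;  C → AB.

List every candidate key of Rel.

{C}, {A, B}

{C}⁺: C→AB adds A, B → {A, B, C}.
{A, B}⁺: AB→C adds C → {A, B, C}.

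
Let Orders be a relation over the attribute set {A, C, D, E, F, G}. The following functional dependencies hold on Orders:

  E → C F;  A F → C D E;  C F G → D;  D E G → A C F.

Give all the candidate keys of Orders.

Attribute G never appears on the right-hand side of any dependency, so G must belong to every candidate key.
{G}⁺ = {G}, which is not all of the schema, so we must add further attributes.
{E, G}⁺: E→CF adds C, F; CFG→D adds D; DEG→ACF adds A → {A, C, D, E, F, G}. Minimal: {G}⁺ = {G}; {E}⁺ = {C, E, F} — none reach the full schema.
{A, F, G}⁺: AF→CDE adds C, D, E → {A, C, D, E, F, G}. Minimal: {F, G}⁺ = {F, G}; {A, G}⁺ = {A, G}; {A, F}⁺ = {A, C, D, E, F} — none reach the full schema.

{E, G}; {A, F, G}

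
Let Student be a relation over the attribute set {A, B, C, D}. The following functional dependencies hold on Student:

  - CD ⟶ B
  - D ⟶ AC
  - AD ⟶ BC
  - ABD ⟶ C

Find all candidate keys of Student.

{D}

Attribute D never appears on the right-hand side of any dependency, so D must belong to every candidate key.
{D}⁺ = {A, B, C, D}, which is all of the schema, so {D} is the only candidate key.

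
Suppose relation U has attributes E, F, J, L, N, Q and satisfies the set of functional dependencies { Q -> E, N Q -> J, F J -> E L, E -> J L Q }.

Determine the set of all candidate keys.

EFN, FJN, FNQ

Attributes F, N never appear on any right-hand side, so every candidate key must contain {F, N}.
{F, N}⁺ = {F, N}, which is not all of the schema, so we must add further attributes.
{E, F, N}⁺: E→JLQ adds J, L, Q → {E, F, J, L, N, Q}. Minimal: {F, N}⁺ = {F, N}; {E, N}⁺ = {E, J, L, N, Q}; {E, F}⁺ = {E, F, J, L, Q} — none reach the full schema.
{F, J, N}⁺: FJ→EL adds E, L; E→JLQ adds Q → {E, F, J, L, N, Q}. Minimal: {J, N}⁺ = {J, N}; {F, N}⁺ = {F, N}; {F, J}⁺ = {E, F, J, L, Q} — none reach the full schema.
{F, N, Q}⁺: Q→E adds E; NQ→J adds J; FJ→EL adds L → {E, F, J, L, N, Q}. Minimal: {N, Q}⁺ = {E, J, L, N, Q}; {F, Q}⁺ = {E, F, J, L, Q}; {F, N}⁺ = {F, N} — none reach the full schema.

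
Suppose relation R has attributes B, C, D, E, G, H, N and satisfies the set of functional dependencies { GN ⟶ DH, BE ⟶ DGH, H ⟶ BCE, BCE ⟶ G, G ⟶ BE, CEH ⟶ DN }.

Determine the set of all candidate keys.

G; H; BE

{G}⁺: G→BE adds B, E; BE→DGH adds D, H; H→BCE adds C; CEH→DN adds N → {B, C, D, E, G, H, N}.
{H}⁺: H→BCE adds B, C, E; BCE→G adds G; CEH→DN adds D, N → {B, C, D, E, G, H, N}.
{B, E}⁺: BE→DGH adds D, G, H; H→BCE adds C; CEH→DN adds N → {B, C, D, E, G, H, N}.
Any other superkey contains one of these as a subset, so there are no further candidate keys.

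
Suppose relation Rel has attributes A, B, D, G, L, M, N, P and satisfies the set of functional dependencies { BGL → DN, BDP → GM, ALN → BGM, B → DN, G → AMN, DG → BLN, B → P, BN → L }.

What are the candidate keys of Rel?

{B}, {D, G}, {G, L}, {A, L, N}

{B}⁺: B→DN adds D, N; B→P adds P; BN→L adds L; BDP→GM adds G, M; G→AMN adds A → {A, B, D, G, L, M, N, P}.
{D, G}⁺: G→AMN adds A, M, N; DG→BLN adds B, L; B→P adds P → {A, B, D, G, L, M, N, P}.
{G, L}⁺: G→AMN adds A, M, N; ALN→BGM adds B; B→DN adds D; B→P adds P → {A, B, D, G, L, M, N, P}.
{A, L, N}⁺: ALN→BGM adds B, G, M; B→DN adds D; B→P adds P → {A, B, D, G, L, M, N, P}.
Any other superkey contains one of these as a subset, so there are no further candidate keys.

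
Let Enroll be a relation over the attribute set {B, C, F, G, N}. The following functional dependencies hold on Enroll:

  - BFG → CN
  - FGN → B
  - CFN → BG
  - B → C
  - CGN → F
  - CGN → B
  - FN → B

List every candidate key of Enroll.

{F, N}⁺: FN→B adds B; B→C adds C; CFN→BG adds G → {B, C, F, G, N}. Minimal: {N}⁺ = {N}; {F}⁺ = {F} — none reach the full schema.
{B, F, G}⁺: BFG→CN adds C, N → {B, C, F, G, N}. Minimal: {F, G}⁺ = {F, G}; {B, G}⁺ = {B, C, G}; {B, F}⁺ = {B, C, F} — none reach the full schema.
{B, G, N}⁺: B→C adds C; CGN→F adds F → {B, C, F, G, N}. Minimal: {G, N}⁺ = {G, N}; {B, N}⁺ = {B, C, N}; {B, G}⁺ = {B, C, G} — none reach the full schema.
{C, G, N}⁺: CGN→F adds F; CGN→B adds B → {B, C, F, G, N}. Minimal: {G, N}⁺ = {G, N}; {C, N}⁺ = {C, N}; {C, G}⁺ = {C, G} — none reach the full schema.

FN, BFG, BGN, CGN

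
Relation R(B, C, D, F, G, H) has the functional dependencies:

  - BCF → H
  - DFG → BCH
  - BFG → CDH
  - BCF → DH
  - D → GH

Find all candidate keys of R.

{D, F}⁺: D→GH adds G, H; DFG→BCH adds B, C → {B, C, D, F, G, H}. Minimal: {F}⁺ = {F}; {D}⁺ = {D, G, H} — none reach the full schema.
{B, C, F}⁺: BCF→H adds H; BCF→DH adds D; D→GH adds G → {B, C, D, F, G, H}. Minimal: {C, F}⁺ = {C, F}; {B, F}⁺ = {B, F}; {B, C}⁺ = {B, C} — none reach the full schema.
{B, F, G}⁺: BFG→CDH adds C, D, H → {B, C, D, F, G, H}. Minimal: {F, G}⁺ = {F, G}; {B, G}⁺ = {B, G}; {B, F}⁺ = {B, F} — none reach the full schema.

(D, F); (B, C, F); (B, F, G)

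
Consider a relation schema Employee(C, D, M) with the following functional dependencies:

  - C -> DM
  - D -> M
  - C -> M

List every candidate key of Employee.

Attribute C never appears on the right-hand side of any dependency, so C must belong to every candidate key.
{C}⁺ = {C, D, M}, which is all of the schema, so {C} is the only candidate key.

(C)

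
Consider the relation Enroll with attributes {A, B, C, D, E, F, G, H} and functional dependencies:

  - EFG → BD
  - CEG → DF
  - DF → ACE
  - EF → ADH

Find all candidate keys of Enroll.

{C, E, G}⁺: CEG→DF adds D, F; DF→ACE adds A; EF→ADH adds H; EFG→BD adds B → {A, B, C, D, E, F, G, H}. Minimal: {E, G}⁺ = {E, G}; {C, G}⁺ = {C, G}; {C, E}⁺ = {C, E} — none reach the full schema.
{D, F, G}⁺: DF→ACE adds A, C, E; EF→ADH adds H; EFG→BD adds B → {A, B, C, D, E, F, G, H}. Minimal: {F, G}⁺ = {F, G}; {D, G}⁺ = {D, G}; {D, F}⁺ = {A, C, D, E, F, H} — none reach the full schema.
{E, F, G}⁺: EFG→BD adds B, D; DF→ACE adds A, C; EF→ADH adds H → {A, B, C, D, E, F, G, H}. Minimal: {F, G}⁺ = {F, G}; {E, G}⁺ = {E, G}; {E, F}⁺ = {A, C, D, E, F, H} — none reach the full schema.

CEG; DFG; EFG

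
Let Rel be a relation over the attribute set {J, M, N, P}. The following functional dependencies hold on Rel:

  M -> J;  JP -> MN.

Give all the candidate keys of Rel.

{J, P}⁺: JP→MN adds M, N → {J, M, N, P}. Minimal: {P}⁺ = {P}; {J}⁺ = {J} — none reach the full schema.
{M, P}⁺: M→J adds J; JP→MN adds N → {J, M, N, P}. Minimal: {P}⁺ = {P}; {M}⁺ = {J, M} — none reach the full schema.
Any other superkey contains one of these as a subset, so there are no further candidate keys.

(J, P), (M, P)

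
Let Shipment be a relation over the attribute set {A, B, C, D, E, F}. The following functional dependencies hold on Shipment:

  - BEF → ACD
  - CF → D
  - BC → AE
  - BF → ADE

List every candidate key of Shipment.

{B, F}

Attributes B, F never appear on any right-hand side, so every candidate key must contain {B, F}.
{B, F}⁺ = {A, B, C, D, E, F}, which is all of the schema, so {B, F} is the only candidate key.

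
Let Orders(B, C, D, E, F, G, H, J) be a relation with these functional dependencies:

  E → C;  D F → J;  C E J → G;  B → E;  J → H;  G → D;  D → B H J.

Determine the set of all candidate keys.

Attribute F never appears on the right-hand side of any dependency, so F must belong to every candidate key.
{F}⁺ = {F}, which is not all of the schema, so we must add further attributes.
{D, F}⁺: DF→J adds J; J→H adds H; D→BHJ adds B; B→E adds E; E→C adds C; CEJ→G adds G → {B, C, D, E, F, G, H, J}. Minimal: {F}⁺ = {F}; {D}⁺ = {B, C, D, E, G, H, J} — none reach the full schema.
{F, G}⁺: G→D adds D; D→BHJ adds B, H, J; B→E adds E; E→C adds C → {B, C, D, E, F, G, H, J}. Minimal: {G}⁺ = {B, C, D, E, G, H, J}; {F}⁺ = {F} — none reach the full schema.
{B, F, J}⁺: B→E adds E; J→H adds H; E→C adds C; CEJ→G adds G; G→D adds D → {B, C, D, E, F, G, H, J}. Minimal: {F, J}⁺ = {F, H, J}; {B, J}⁺ = {B, C, D, E, G, H, J}; {B, F}⁺ = {B, C, E, F} — none reach the full schema.
{E, F, J}⁺: E→C adds C; CEJ→G adds G; J→H adds H; G→D adds D; D→BHJ adds B → {B, C, D, E, F, G, H, J}. Minimal: {F, J}⁺ = {F, H, J}; {E, J}⁺ = {B, C, D, E, G, H, J}; {E, F}⁺ = {C, E, F} — none reach the full schema.

(D, F), (F, G), (B, F, J), (E, F, J)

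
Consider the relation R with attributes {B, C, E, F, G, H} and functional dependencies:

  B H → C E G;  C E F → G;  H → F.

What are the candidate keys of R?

(B, H)

{B, H}⁺: BH→CEG adds C, E, G; H→F adds F → {B, C, E, F, G, H}. Minimal: {H}⁺ = {F, H}; {B}⁺ = {B} — none reach the full schema.
No other minimal superkey exists.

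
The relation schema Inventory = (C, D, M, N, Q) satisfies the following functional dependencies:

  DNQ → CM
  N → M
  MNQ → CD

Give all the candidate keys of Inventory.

Attributes N, Q never appear on any right-hand side, so every candidate key must contain {N, Q}.
{N, Q}⁺ = {C, D, M, N, Q}, which is all of the schema, so {N, Q} is the only candidate key.

(N, Q)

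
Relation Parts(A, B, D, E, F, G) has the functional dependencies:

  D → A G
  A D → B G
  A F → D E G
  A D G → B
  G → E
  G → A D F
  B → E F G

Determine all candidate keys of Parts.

(B); (D); (G); (A, F)

{B}⁺: B→EFG adds E, F, G; G→ADF adds A, D → {A, B, D, E, F, G}.
{D}⁺: D→AG adds A, G; AD→BG adds B; G→E adds E; G→ADF adds F → {A, B, D, E, F, G}.
{G}⁺: G→E adds E; G→ADF adds A, D, F; AD→BG adds B → {A, B, D, E, F, G}.
{A, F}⁺: AF→DEG adds D, E, G; ADG→B adds B → {A, B, D, E, F, G}. Minimal: {F}⁺ = {F}; {A}⁺ = {A} — none reach the full schema.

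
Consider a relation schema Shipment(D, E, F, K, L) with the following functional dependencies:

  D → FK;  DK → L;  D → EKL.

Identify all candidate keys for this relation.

Attribute D never appears on the right-hand side of any dependency, so D must belong to every candidate key.
{D}⁺ = {D, E, F, K, L}, which is all of the schema, so {D} is the only candidate key.

{D}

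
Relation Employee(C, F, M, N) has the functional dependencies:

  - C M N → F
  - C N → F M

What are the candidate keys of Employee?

Attributes C, N never appear on any right-hand side, so every candidate key must contain {C, N}.
{C, N}⁺ = {C, F, M, N}, which is all of the schema, so {C, N} is the only candidate key.

{C, N}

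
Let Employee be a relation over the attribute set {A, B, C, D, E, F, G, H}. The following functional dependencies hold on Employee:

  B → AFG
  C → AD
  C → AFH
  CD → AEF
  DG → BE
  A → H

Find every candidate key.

Attribute C never appears on the right-hand side of any dependency, so C must belong to every candidate key.
{C}⁺ = {A, C, D, E, F, H}, which is not all of the schema, so we must add further attributes.
{B, C}⁺: B→AFG adds A, F, G; C→AD adds D; C→AFH adds H; CD→AEF adds E → {A, B, C, D, E, F, G, H}.
{C, G}⁺: C→AD adds A, D; C→AFH adds F, H; CD→AEF adds E; DG→BE adds B → {A, B, C, D, E, F, G, H}.

(B, C), (C, G)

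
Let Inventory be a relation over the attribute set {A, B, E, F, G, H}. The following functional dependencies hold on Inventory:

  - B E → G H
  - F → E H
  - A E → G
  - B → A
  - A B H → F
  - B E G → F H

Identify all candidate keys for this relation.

Attribute B never appears on the right-hand side of any dependency, so B must belong to every candidate key.
{B}⁺ = {A, B}, which is not all of the schema, so we must add further attributes.
{B, E}⁺: BE→GH adds G, H; B→A adds A; ABH→F adds F → {A, B, E, F, G, H}.
{B, F}⁺: F→EH adds E, H; B→A adds A; BE→GH adds G → {A, B, E, F, G, H}.
{B, H}⁺: B→A adds A; ABH→F adds F; F→EH adds E; AE→G adds G → {A, B, E, F, G, H}.
Any other superkey contains one of these as a subset, so there are no further candidate keys.

(B, E); (B, F); (B, H)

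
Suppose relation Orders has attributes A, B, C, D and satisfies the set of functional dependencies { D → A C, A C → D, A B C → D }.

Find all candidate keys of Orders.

(B, D), (A, B, C)

{B, D}⁺: D→AC adds A, C → {A, B, C, D}. Minimal: {D}⁺ = {A, C, D}; {B}⁺ = {B} — none reach the full schema.
{A, B, C}⁺: AC→D adds D → {A, B, C, D}. Minimal: {B, C}⁺ = {B, C}; {A, C}⁺ = {A, C, D}; {A, B}⁺ = {A, B} — none reach the full schema.
Any other superkey contains one of these as a subset, so there are no further candidate keys.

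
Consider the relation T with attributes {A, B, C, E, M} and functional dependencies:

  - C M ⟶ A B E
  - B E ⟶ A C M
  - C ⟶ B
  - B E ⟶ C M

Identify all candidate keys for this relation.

BE; CE; CM

{B, E}⁺: BE→ACM adds A, C, M → {A, B, C, E, M}. Minimal: {E}⁺ = {E}; {B}⁺ = {B} — none reach the full schema.
{C, E}⁺: C→B adds B; BE→CM adds M; CM→ABE adds A → {A, B, C, E, M}. Minimal: {E}⁺ = {E}; {C}⁺ = {B, C} — none reach the full schema.
{C, M}⁺: CM→ABE adds A, B, E → {A, B, C, E, M}. Minimal: {M}⁺ = {M}; {C}⁺ = {B, C} — none reach the full schema.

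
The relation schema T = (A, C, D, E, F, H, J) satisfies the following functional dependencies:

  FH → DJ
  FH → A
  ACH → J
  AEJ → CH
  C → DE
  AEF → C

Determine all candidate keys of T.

CFH, EFH, ACFJ, AEFJ

{C, F, H}⁺: FH→DJ adds D, J; FH→A adds A; C→DE adds E → {A, C, D, E, F, H, J}.
{E, F, H}⁺: FH→DJ adds D, J; FH→A adds A; AEJ→CH adds C → {A, C, D, E, F, H, J}.
{A, C, F, J}⁺: C→DE adds D, E; AEJ→CH adds H → {A, C, D, E, F, H, J}.
{A, E, F, J}⁺: AEJ→CH adds C, H; C→DE adds D → {A, C, D, E, F, H, J}.
Any other superkey contains one of these as a subset, so there are no further candidate keys.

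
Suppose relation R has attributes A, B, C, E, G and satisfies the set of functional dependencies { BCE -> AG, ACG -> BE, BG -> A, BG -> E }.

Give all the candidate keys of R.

{A, C, G}, {B, C, E}, {B, C, G}

Attribute C never appears on the right-hand side of any dependency, so C must belong to every candidate key.
{C}⁺ = {C}, which is not all of the schema, so we must add further attributes.
{A, C, G}⁺: ACG→BE adds B, E → {A, B, C, E, G}. Minimal: {C, G}⁺ = {C, G}; {A, G}⁺ = {A, G}; {A, C}⁺ = {A, C} — none reach the full schema.
{B, C, E}⁺: BCE→AG adds A, G → {A, B, C, E, G}. Minimal: {C, E}⁺ = {C, E}; {B, E}⁺ = {B, E}; {B, C}⁺ = {B, C} — none reach the full schema.
{B, C, G}⁺: BG→A adds A; BG→E adds E → {A, B, C, E, G}. Minimal: {C, G}⁺ = {C, G}; {B, G}⁺ = {A, B, E, G}; {B, C}⁺ = {B, C} — none reach the full schema.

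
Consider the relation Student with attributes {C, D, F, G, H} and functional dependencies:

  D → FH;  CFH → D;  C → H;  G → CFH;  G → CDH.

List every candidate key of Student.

Attribute G never appears on the right-hand side of any dependency, so G must belong to every candidate key.
{G}⁺ = {C, D, F, G, H}, which is all of the schema, so {G} is the only candidate key.

(G)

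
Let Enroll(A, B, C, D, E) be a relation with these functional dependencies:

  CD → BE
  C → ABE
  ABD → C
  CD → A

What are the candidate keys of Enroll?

{C, D}; {A, B, D}

Attribute D never appears on the right-hand side of any dependency, so D must belong to every candidate key.
{D}⁺ = {D}, which is not all of the schema, so we must add further attributes.
{C, D}⁺: CD→BE adds B, E; C→ABE adds A → {A, B, C, D, E}. Minimal: {D}⁺ = {D}; {C}⁺ = {A, B, C, E} — none reach the full schema.
{A, B, D}⁺: ABD→C adds C; CD→BE adds E → {A, B, C, D, E}. Minimal: {B, D}⁺ = {B, D}; {A, D}⁺ = {A, D}; {A, B}⁺ = {A, B} — none reach the full schema.
Any other superkey contains one of these as a subset, so there are no further candidate keys.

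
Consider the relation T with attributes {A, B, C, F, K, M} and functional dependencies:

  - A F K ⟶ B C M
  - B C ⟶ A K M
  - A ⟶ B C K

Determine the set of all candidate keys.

{A, F}⁺: A→BCK adds B, C, K; AFK→BCM adds M → {A, B, C, F, K, M}. Minimal: {F}⁺ = {F}; {A}⁺ = {A, B, C, K, M} — none reach the full schema.
{B, C, F}⁺: BC→AKM adds A, K, M → {A, B, C, F, K, M}. Minimal: {C, F}⁺ = {C, F}; {B, F}⁺ = {B, F}; {B, C}⁺ = {A, B, C, K, M} — none reach the full schema.

{A, F}, {B, C, F}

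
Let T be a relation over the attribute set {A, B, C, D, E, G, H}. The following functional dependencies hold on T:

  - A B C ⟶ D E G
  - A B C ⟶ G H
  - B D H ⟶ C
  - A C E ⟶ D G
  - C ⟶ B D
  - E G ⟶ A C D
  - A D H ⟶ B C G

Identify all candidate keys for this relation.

{A, C}⁺: C→BD adds B, D; ABC→DEG adds E, G; ABC→GH adds H → {A, B, C, D, E, G, H}. Minimal: {C}⁺ = {B, C, D}; {A}⁺ = {A} — none reach the full schema.
{E, G}⁺: EG→ACD adds A, C, D; C→BD adds B; ABC→GH adds H → {A, B, C, D, E, G, H}. Minimal: {G}⁺ = {G}; {E}⁺ = {E} — none reach the full schema.
{A, D, H}⁺: ADH→BCG adds B, C, G; ABC→DEG adds E → {A, B, C, D, E, G, H}. Minimal: {D, H}⁺ = {D, H}; {A, H}⁺ = {A, H}; {A, D}⁺ = {A, D} — none reach the full schema.
Any other superkey contains one of these as a subset, so there are no further candidate keys.

AC, EG, ADH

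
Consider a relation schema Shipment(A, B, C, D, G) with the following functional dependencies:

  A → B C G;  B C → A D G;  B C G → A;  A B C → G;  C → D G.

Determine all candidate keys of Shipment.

{A}; {B, C}

{A}⁺: A→BCG adds B, C, G; BC→ADG adds D → {A, B, C, D, G}.
{B, C}⁺: BC→ADG adds A, D, G → {A, B, C, D, G}. Minimal: {C}⁺ = {C, D, G}; {B}⁺ = {B} — none reach the full schema.
Any other superkey contains one of these as a subset, so there are no further candidate keys.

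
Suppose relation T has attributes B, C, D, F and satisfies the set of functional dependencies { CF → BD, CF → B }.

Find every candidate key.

{C, F}⁺: CF→BD adds B, D → {B, C, D, F}. Minimal: {F}⁺ = {F}; {C}⁺ = {C} — none reach the full schema.

(C, F)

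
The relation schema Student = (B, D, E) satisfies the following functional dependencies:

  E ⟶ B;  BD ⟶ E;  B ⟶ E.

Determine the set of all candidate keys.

{B, D}, {D, E}

Attribute D never appears on the right-hand side of any dependency, so D must belong to every candidate key.
{D}⁺ = {D}, which is not all of the schema, so we must add further attributes.
{B, D}⁺: BD→E adds E → {B, D, E}. Minimal: {D}⁺ = {D}; {B}⁺ = {B, E} — none reach the full schema.
{D, E}⁺: E→B adds B → {B, D, E}. Minimal: {E}⁺ = {B, E}; {D}⁺ = {D} — none reach the full schema.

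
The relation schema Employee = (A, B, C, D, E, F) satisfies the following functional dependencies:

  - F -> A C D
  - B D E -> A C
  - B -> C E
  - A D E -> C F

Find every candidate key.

(B, D), (B, F)

{B, D}⁺: B→CE adds C, E; BDE→AC adds A; ADE→CF adds F → {A, B, C, D, E, F}. Minimal: {D}⁺ = {D}; {B}⁺ = {B, C, E} — none reach the full schema.
{B, F}⁺: F→ACD adds A, C, D; B→CE adds E → {A, B, C, D, E, F}. Minimal: {F}⁺ = {A, C, D, F}; {B}⁺ = {B, C, E} — none reach the full schema.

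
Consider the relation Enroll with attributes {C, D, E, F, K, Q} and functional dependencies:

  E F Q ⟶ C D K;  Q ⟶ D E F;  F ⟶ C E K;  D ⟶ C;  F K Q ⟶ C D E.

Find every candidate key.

Attribute Q never appears on the right-hand side of any dependency, so Q must belong to every candidate key.
{Q}⁺ = {C, D, E, F, K, Q}, which is all of the schema, so {Q} is the only candidate key.

Q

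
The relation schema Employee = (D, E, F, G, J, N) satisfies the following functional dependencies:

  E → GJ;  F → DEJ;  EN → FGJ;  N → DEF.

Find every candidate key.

N

Attribute N never appears on the right-hand side of any dependency, so N must belong to every candidate key.
{N}⁺ = {D, E, F, G, J, N}, which is all of the schema, so {N} is the only candidate key.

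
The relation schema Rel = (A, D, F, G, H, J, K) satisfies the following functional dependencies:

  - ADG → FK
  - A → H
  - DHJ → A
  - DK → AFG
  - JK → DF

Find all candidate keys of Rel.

Attribute J never appears on the right-hand side of any dependency, so J must belong to every candidate key.
{J}⁺ = {J}, which is not all of the schema, so we must add further attributes.
{J, K}⁺: JK→DF adds D, F; DK→AFG adds A, G; A→H adds H → {A, D, F, G, H, J, K}. Minimal: {K}⁺ = {K}; {J}⁺ = {J} — none reach the full schema.
{A, D, G, J}⁺: ADG→FK adds F, K; A→H adds H → {A, D, F, G, H, J, K}. Minimal: {D, G, J}⁺ = {D, G, J}; {A, G, J}⁺ = {A, G, H, J}; {A, D, J}⁺ = {A, D, H, J}; … — none reach the full schema.
{D, G, H, J}⁺: DHJ→A adds A; ADG→FK adds F, K → {A, D, F, G, H, J, K}. Minimal: {G, H, J}⁺ = {G, H, J}; {D, H, J}⁺ = {A, D, H, J}; {D, G, J}⁺ = {D, G, J}; … — none reach the full schema.
Any other superkey contains one of these as a subset, so there are no further candidate keys.

JK, ADGJ, DGHJ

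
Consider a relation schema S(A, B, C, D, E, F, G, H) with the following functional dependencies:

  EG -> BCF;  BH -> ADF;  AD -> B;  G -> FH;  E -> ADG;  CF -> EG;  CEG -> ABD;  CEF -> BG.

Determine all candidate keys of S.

{E}⁺: E→ADG adds A, D, G; EG→BCF adds B, C, F; G→FH adds H → {A, B, C, D, E, F, G, H}.
{C, F}⁺: CF→EG adds E, G; CEG→ABD adds A, B, D; G→FH adds H → {A, B, C, D, E, F, G, H}. Minimal: {F}⁺ = {F}; {C}⁺ = {C} — none reach the full schema.
{C, G}⁺: G→FH adds F, H; CF→EG adds E; CEG→ABD adds A, B, D → {A, B, C, D, E, F, G, H}. Minimal: {G}⁺ = {F, G, H}; {C}⁺ = {C} — none reach the full schema.
{B, C, H}⁺: BH→ADF adds A, D, F; CF→EG adds E, G → {A, B, C, D, E, F, G, H}. Minimal: {C, H}⁺ = {C, H}; {B, H}⁺ = {A, B, D, F, H}; {B, C}⁺ = {B, C} — none reach the full schema.
{A, C, D, H}⁺: AD→B adds B; BH→ADF adds F; CF→EG adds E, G → {A, B, C, D, E, F, G, H}. Minimal: {C, D, H}⁺ = {C, D, H}; {A, D, H}⁺ = {A, B, D, F, H}; {A, C, H}⁺ = {A, C, H}; … — none reach the full schema.
Any other superkey contains one of these as a subset, so there are no further candidate keys.

{E}, {C, F}, {C, G}, {B, C, H}, {A, C, D, H}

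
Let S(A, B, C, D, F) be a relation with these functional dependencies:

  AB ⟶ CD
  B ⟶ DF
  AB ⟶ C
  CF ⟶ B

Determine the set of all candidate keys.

AB, ACF

Attribute A never appears on the right-hand side of any dependency, so A must belong to every candidate key.
{A}⁺ = {A}, which is not all of the schema, so we must add further attributes.
{A, B}⁺: AB→CD adds C, D; B→DF adds F → {A, B, C, D, F}. Minimal: {B}⁺ = {B, D, F}; {A}⁺ = {A} — none reach the full schema.
{A, C, F}⁺: CF→B adds B; AB→CD adds D → {A, B, C, D, F}. Minimal: {C, F}⁺ = {B, C, D, F}; {A, F}⁺ = {A, F}; {A, C}⁺ = {A, C} — none reach the full schema.
Any other superkey contains one of these as a subset, so there are no further candidate keys.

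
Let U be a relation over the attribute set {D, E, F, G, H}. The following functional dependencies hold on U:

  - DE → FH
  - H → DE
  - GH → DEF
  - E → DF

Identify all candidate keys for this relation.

EG, GH

Attribute G never appears on the right-hand side of any dependency, so G must belong to every candidate key.
{G}⁺ = {G}, which is not all of the schema, so we must add further attributes.
{E, G}⁺: E→DF adds D, F; DE→FH adds H → {D, E, F, G, H}. Minimal: {G}⁺ = {G}; {E}⁺ = {D, E, F, H} — none reach the full schema.
{G, H}⁺: H→DE adds D, E; GH→DEF adds F → {D, E, F, G, H}. Minimal: {H}⁺ = {D, E, F, H}; {G}⁺ = {G} — none reach the full schema.
Any other superkey contains one of these as a subset, so there are no further candidate keys.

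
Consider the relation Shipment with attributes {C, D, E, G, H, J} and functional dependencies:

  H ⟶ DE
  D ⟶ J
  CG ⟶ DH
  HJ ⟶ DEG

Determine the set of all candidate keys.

(C, G), (C, H)

Attribute C never appears on the right-hand side of any dependency, so C must belong to every candidate key.
{C}⁺ = {C}, which is not all of the schema, so we must add further attributes.
{C, G}⁺: CG→DH adds D, H; H→DE adds E; D→J adds J → {C, D, E, G, H, J}. Minimal: {G}⁺ = {G}; {C}⁺ = {C} — none reach the full schema.
{C, H}⁺: H→DE adds D, E; D→J adds J; HJ→DEG adds G → {C, D, E, G, H, J}. Minimal: {H}⁺ = {D, E, G, H, J}; {C}⁺ = {C} — none reach the full schema.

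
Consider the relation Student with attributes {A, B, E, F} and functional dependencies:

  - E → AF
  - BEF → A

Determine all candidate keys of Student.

{B, E}

Attributes B, E never appear on any right-hand side, so every candidate key must contain {B, E}.
{B, E}⁺ = {A, B, E, F}, which is all of the schema, so {B, E} is the only candidate key.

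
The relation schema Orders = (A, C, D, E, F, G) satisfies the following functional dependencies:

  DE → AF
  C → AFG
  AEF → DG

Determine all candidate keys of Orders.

{C, E}⁺: C→AFG adds A, F, G; AEF→DG adds D → {A, C, D, E, F, G}. Minimal: {E}⁺ = {E}; {C}⁺ = {A, C, F, G} — none reach the full schema.

CE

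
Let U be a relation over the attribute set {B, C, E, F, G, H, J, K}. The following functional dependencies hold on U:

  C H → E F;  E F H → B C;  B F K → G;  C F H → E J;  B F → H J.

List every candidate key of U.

(C, H, K), (B, C, F, K), (B, E, F, K), (E, F, H, K)

Attribute K never appears on the right-hand side of any dependency, so K must belong to every candidate key.
{K}⁺ = {K}, which is not all of the schema, so we must add further attributes.
{C, H, K}⁺: CH→EF adds E, F; EFH→BC adds B; BFK→G adds G; CFH→EJ adds J → {B, C, E, F, G, H, J, K}.
{B, C, F, K}⁺: BFK→G adds G; BF→HJ adds H, J; CH→EF adds E → {B, C, E, F, G, H, J, K}.
{B, E, F, K}⁺: BFK→G adds G; BF→HJ adds H, J; EFH→BC adds C → {B, C, E, F, G, H, J, K}.
{E, F, H, K}⁺: EFH→BC adds B, C; BFK→G adds G; CFH→EJ adds J → {B, C, E, F, G, H, J, K}.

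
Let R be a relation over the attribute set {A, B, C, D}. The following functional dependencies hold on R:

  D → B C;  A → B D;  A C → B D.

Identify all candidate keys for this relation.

Attribute A never appears on the right-hand side of any dependency, so A must belong to every candidate key.
{A}⁺ = {A, B, C, D}, which is all of the schema, so {A} is the only candidate key.

A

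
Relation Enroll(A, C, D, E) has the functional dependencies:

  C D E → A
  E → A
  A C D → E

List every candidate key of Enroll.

Attributes C, D never appear on any right-hand side, so every candidate key must contain {C, D}.
{C, D}⁺ = {C, D}, which is not all of the schema, so we must add further attributes.
{A, C, D}⁺: ACD→E adds E → {A, C, D, E}. Minimal: {C, D}⁺ = {C, D}; {A, D}⁺ = {A, D}; {A, C}⁺ = {A, C} — none reach the full schema.
{C, D, E}⁺: CDE→A adds A → {A, C, D, E}. Minimal: {D, E}⁺ = {A, D, E}; {C, E}⁺ = {A, C, E}; {C, D}⁺ = {C, D} — none reach the full schema.
Any other superkey contains one of these as a subset, so there are no further candidate keys.

ACD; CDE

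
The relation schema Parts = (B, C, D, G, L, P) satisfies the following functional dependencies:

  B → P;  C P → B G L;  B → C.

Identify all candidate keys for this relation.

(B, D); (C, D, P)

Attribute D never appears on the right-hand side of any dependency, so D must belong to every candidate key.
{D}⁺ = {D}, which is not all of the schema, so we must add further attributes.
{B, D}⁺: B→P adds P; B→C adds C; CP→BGL adds G, L → {B, C, D, G, L, P}.
{C, D, P}⁺: CP→BGL adds B, G, L → {B, C, D, G, L, P}.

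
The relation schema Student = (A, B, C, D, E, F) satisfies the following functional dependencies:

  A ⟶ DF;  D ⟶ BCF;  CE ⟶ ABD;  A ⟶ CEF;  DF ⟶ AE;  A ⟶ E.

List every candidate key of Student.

{A}, {D}, {C, E}

{A}⁺: A→DF adds D, F; D→BCF adds B, C; A→CEF adds E → {A, B, C, D, E, F}.
{D}⁺: D→BCF adds B, C, F; DF→AE adds A, E → {A, B, C, D, E, F}.
{C, E}⁺: CE→ABD adds A, B, D; A→CEF adds F → {A, B, C, D, E, F}. Minimal: {E}⁺ = {E}; {C}⁺ = {C} — none reach the full schema.
Any other superkey contains one of these as a subset, so there are no further candidate keys.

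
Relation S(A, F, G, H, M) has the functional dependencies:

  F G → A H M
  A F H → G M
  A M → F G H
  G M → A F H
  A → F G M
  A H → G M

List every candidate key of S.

{A}⁺: A→FGM adds F, G, M; FG→AHM adds H → {A, F, G, H, M}.
{F, G}⁺: FG→AHM adds A, H, M → {A, F, G, H, M}. Minimal: {G}⁺ = {G}; {F}⁺ = {F} — none reach the full schema.
{G, M}⁺: GM→AFH adds A, F, H → {A, F, G, H, M}. Minimal: {M}⁺ = {M}; {G}⁺ = {G} — none reach the full schema.

A, FG, GM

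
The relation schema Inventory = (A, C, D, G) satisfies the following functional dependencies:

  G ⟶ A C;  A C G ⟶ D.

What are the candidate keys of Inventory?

{G}

{G}⁺: G→AC adds A, C; ACG→D adds D → {A, C, D, G}.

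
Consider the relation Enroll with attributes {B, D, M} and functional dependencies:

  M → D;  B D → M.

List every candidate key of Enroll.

Attribute B never appears on the right-hand side of any dependency, so B must belong to every candidate key.
{B}⁺ = {B}, which is not all of the schema, so we must add further attributes.
{B, D}⁺: BD→M adds M → {B, D, M}.
{B, M}⁺: M→D adds D → {B, D, M}.
Any other superkey contains one of these as a subset, so there are no further candidate keys.

BD, BM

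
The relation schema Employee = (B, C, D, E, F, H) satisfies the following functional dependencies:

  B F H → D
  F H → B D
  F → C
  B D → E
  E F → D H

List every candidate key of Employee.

Attribute F never appears on the right-hand side of any dependency, so F must belong to every candidate key.
{F}⁺ = {C, F}, which is not all of the schema, so we must add further attributes.
{E, F}⁺: F→C adds C; EF→DH adds D, H; FH→BD adds B → {B, C, D, E, F, H}. Minimal: {F}⁺ = {C, F}; {E}⁺ = {E} — none reach the full schema.
{F, H}⁺: FH→BD adds B, D; F→C adds C; BD→E adds E → {B, C, D, E, F, H}. Minimal: {H}⁺ = {H}; {F}⁺ = {C, F} — none reach the full schema.
{B, D, F}⁺: F→C adds C; BD→E adds E; EF→DH adds H → {B, C, D, E, F, H}. Minimal: {D, F}⁺ = {C, D, F}; {B, F}⁺ = {B, C, F}; {B, D}⁺ = {B, D, E} — none reach the full schema.
Any other superkey contains one of these as a subset, so there are no further candidate keys.

{E, F}, {F, H}, {B, D, F}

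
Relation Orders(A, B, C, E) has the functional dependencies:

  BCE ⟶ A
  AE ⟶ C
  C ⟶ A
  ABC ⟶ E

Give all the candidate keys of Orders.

{B, C}, {A, B, E}

Attribute B never appears on the right-hand side of any dependency, so B must belong to every candidate key.
{B}⁺ = {B}, which is not all of the schema, so we must add further attributes.
{B, C}⁺: C→A adds A; ABC→E adds E → {A, B, C, E}.
{A, B, E}⁺: AE→C adds C → {A, B, C, E}.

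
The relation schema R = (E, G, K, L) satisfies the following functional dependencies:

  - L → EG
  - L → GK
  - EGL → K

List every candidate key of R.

(L)

Attribute L never appears on the right-hand side of any dependency, so L must belong to every candidate key.
{L}⁺ = {E, G, K, L}, which is all of the schema, so {L} is the only candidate key.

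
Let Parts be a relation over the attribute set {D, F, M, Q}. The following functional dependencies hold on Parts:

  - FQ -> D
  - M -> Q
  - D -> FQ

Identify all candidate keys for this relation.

{D, M}⁺: M→Q adds Q; D→FQ adds F → {D, F, M, Q}.
{F, M}⁺: M→Q adds Q; FQ→D adds D → {D, F, M, Q}.
Any other superkey contains one of these as a subset, so there are no further candidate keys.

DM; FM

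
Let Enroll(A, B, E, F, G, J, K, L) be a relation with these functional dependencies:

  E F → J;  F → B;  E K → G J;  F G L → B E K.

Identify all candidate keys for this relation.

AFGL, AEFKL

Attributes A, F, L never appear on any right-hand side, so every candidate key must contain {A, F, L}.
{A, F, L}⁺ = {A, B, F, L}, which is not all of the schema, so we must add further attributes.
{A, F, G, L}⁺: F→B adds B; FGL→BEK adds E, K; EF→J adds J → {A, B, E, F, G, J, K, L}. Minimal: {F, G, L}⁺ = {B, E, F, G, J, K, L}; {A, G, L}⁺ = {A, G, L}; {A, F, L}⁺ = {A, B, F, L}; … — none reach the full schema.
{A, E, F, K, L}⁺: EF→J adds J; F→B adds B; EK→GJ adds G → {A, B, E, F, G, J, K, L}. Minimal: {E, F, K, L}⁺ = {B, E, F, G, J, K, L}; {A, F, K, L}⁺ = {A, B, F, K, L}; {A, E, K, L}⁺ = {A, E, G, J, K, L}; … — none reach the full schema.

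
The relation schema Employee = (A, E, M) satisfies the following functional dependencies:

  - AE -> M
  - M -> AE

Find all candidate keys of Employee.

{M}⁺: M→AE adds A, E → {A, E, M}.
{A, E}⁺: AE→M adds M → {A, E, M}.
Any other superkey contains one of these as a subset, so there are no further candidate keys.

M; AE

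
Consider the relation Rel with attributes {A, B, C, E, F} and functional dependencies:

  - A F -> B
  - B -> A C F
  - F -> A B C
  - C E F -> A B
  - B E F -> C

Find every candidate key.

{B, E}⁺: B→ACF adds A, C, F → {A, B, C, E, F}. Minimal: {E}⁺ = {E}; {B}⁺ = {A, B, C, F} — none reach the full schema.
{E, F}⁺: F→ABC adds A, B, C → {A, B, C, E, F}. Minimal: {F}⁺ = {A, B, C, F}; {E}⁺ = {E} — none reach the full schema.

BE; EF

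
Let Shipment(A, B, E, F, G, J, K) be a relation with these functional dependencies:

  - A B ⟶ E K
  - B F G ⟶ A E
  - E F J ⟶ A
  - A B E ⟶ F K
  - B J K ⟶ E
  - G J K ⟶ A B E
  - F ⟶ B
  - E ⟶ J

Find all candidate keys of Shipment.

{F, G}, {A, B, G}, {E, G, K}, {G, J, K}

Attribute G never appears on the right-hand side of any dependency, so G must belong to every candidate key.
{G}⁺ = {G}, which is not all of the schema, so we must add further attributes.
{F, G}⁺: F→B adds B; BFG→AE adds A, E; ABE→FK adds K; E→J adds J → {A, B, E, F, G, J, K}.
{A, B, G}⁺: AB→EK adds E, K; ABE→FK adds F; E→J adds J → {A, B, E, F, G, J, K}.
{E, G, K}⁺: E→J adds J; GJK→ABE adds A, B; ABE→FK adds F → {A, B, E, F, G, J, K}.
{G, J, K}⁺: GJK→ABE adds A, B, E; ABE→FK adds F → {A, B, E, F, G, J, K}.
Any other superkey contains one of these as a subset, so there are no further candidate keys.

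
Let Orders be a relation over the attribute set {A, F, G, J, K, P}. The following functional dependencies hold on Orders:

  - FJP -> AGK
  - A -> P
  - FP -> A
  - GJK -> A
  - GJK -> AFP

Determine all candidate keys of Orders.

AFJ; FJP; GJK

Attribute J never appears on the right-hand side of any dependency, so J must belong to every candidate key.
{J}⁺ = {J}, which is not all of the schema, so we must add further attributes.
{A, F, J}⁺: A→P adds P; FJP→AGK adds G, K → {A, F, G, J, K, P}. Minimal: {F, J}⁺ = {F, J}; {A, J}⁺ = {A, J, P}; {A, F}⁺ = {A, F, P} — none reach the full schema.
{F, J, P}⁺: FJP→AGK adds A, G, K → {A, F, G, J, K, P}. Minimal: {J, P}⁺ = {J, P}; {F, P}⁺ = {A, F, P}; {F, J}⁺ = {F, J} — none reach the full schema.
{G, J, K}⁺: GJK→A adds A; GJK→AFP adds F, P → {A, F, G, J, K, P}. Minimal: {J, K}⁺ = {J, K}; {G, K}⁺ = {G, K}; {G, J}⁺ = {G, J} — none reach the full schema.
Any other superkey contains one of these as a subset, so there are no further candidate keys.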